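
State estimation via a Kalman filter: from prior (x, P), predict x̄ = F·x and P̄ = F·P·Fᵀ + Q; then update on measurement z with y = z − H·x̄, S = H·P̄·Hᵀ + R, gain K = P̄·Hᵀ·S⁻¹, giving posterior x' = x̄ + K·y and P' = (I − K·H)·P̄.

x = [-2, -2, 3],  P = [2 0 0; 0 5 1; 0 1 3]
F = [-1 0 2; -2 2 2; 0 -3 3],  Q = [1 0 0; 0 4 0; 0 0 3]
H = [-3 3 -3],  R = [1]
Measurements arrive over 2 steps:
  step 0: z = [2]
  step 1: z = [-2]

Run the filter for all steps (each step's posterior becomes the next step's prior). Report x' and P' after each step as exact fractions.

step 0: x' = [8399/1189, 14130/1189, 4956/1189], P' = [17394/1189 26552/1189 9165/1189; 26552/1189 44404/1189 17808/1189; 9165/1189 17808/1189 8724/1189]
step 1: x' = [-1297265/4237957, -4227070/4237957, -152676/4237957], P' = [57400351/4237957 86366078/4237957 28947381/4237957; 86366078/4237957 143682052/4237957 57095466/4237957; 28947381/4237957 57095466/4237957 28416675/4237957]

step 0: x̄ = F·x = [8, 6, 15]
step 0: P̄ = F·P·Fᵀ + Q = [15 20 12; 20 52 -12; 12 -12 57]
step 0: y = z − H·x̄ = [53]
step 0: S = H·P̄·Hᵀ + R = [1189]
step 0: K = P̄·Hᵀ·S⁻¹ = [-21/1189; 132/1189; -243/1189]
step 0: x' = x̄ + K·y = [8399/1189, 14130/1189, 4956/1189]
step 0: P' = (I − K·H)·P̄ = [17394/1189 26552/1189 9165/1189; 26552/1189 44404/1189 17808/1189; 9165/1189 17808/1189 8724/1189]
step 1: x̄ = F·x = [1513/1189, 21374/1189, -27522/1189]
step 1: P̄ = F·P·Fᵀ + Q = [16819/1189 32822/1189 -2343/1189; 32822/1189 143572/1189 -109758/1189; -2343/1189 -109758/1189 161175/1189]
step 1: y = z − H·x̄ = [-144527/1189]
step 1: S = H·P̄·Hᵀ + R = [4237957/1189]
step 1: K = P̄·Hᵀ·S⁻¹ = [55038/4237957; 661524/4237957; -805770/4237957]
step 1: x' = x̄ + K·y = [-1297265/4237957, -4227070/4237957, -152676/4237957]
step 1: P' = (I − K·H)·P̄ = [57400351/4237957 86366078/4237957 28947381/4237957; 86366078/4237957 143682052/4237957 57095466/4237957; 28947381/4237957 57095466/4237957 28416675/4237957]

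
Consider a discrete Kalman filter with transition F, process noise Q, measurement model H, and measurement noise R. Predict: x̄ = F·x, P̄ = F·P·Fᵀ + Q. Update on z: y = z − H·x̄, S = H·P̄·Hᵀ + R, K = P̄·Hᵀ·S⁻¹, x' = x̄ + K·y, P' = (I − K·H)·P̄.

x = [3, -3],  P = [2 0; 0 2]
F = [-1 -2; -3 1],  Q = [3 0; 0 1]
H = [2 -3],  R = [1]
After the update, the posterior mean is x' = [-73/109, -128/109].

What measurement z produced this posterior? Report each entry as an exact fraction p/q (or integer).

x̄ = F·x = [3, -12]
P̄ = F·P·Fᵀ + Q = [13 2; 2 21]
S = H·P̄·Hᵀ + R = [218]
K = P̄·Hᵀ·S⁻¹ = [10/109; -59/218]
x' − x̄ = [-400/109, 1180/109] = K·y
y = (KᵀK)⁻¹·Kᵀ·(x' − x̄) = [-40]
z = y + H·x̄ = [-40] + [42] = [2]

z = [2]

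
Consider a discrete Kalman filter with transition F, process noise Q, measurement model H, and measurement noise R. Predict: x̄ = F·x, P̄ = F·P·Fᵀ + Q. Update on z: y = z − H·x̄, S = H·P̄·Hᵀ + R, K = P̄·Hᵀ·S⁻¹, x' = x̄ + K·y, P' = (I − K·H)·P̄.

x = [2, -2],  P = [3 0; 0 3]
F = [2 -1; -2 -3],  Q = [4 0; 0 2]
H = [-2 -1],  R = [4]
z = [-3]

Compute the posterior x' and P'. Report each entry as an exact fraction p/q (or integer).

x̄ = F·x = [6, 2]
P̄ = F·P·Fᵀ + Q = [19 -3; -3 41]
y = z − H·x̄ = [11]
S = H·P̄·Hᵀ + R = [109]
K = P̄·Hᵀ·S⁻¹ = [-35/109; -35/109]
x' = x̄ + K·y = [269/109, -167/109]
P' = (I − K·H)·P̄ = [846/109 -1552/109; -1552/109 3244/109]

x' = [269/109, -167/109]
P' = [846/109 -1552/109; -1552/109 3244/109]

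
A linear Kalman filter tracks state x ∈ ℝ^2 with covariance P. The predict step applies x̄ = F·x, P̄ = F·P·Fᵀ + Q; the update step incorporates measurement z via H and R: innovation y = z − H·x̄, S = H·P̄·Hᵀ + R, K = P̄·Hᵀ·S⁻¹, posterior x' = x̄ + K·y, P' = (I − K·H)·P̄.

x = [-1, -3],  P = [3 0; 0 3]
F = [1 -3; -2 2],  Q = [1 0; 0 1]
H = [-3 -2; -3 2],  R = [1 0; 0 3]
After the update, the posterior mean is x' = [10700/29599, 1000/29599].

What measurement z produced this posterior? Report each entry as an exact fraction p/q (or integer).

x̄ = F·x = [8, -4]
P̄ = F·P·Fᵀ + Q = [31 -24; -24 25]
S = H·P̄·Hᵀ + R = [92 179; 179 670]
K = P̄·Hᵀ·S⁻¹ = [-4911/29599 -4917/29599; -7098/29599 7286/29599]
x' − x̄ = [-226092/29599, 119396/29599] = K·y
y = (KᵀK)⁻¹·Kᵀ·(x' − x̄) = [15, 31]
z = y + H·x̄ = [15, 31] + [-16, -32] = [-1, -1]

z = [-1, -1]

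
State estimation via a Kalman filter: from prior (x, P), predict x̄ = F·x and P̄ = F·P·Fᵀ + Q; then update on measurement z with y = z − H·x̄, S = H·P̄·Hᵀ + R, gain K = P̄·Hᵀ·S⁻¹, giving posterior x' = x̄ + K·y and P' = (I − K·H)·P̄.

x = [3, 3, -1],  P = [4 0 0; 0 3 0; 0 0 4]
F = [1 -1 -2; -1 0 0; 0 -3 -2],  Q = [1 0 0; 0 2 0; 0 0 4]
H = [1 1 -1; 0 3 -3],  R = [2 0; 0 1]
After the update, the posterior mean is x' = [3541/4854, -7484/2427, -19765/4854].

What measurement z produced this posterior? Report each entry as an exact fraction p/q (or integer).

z = [1, 3]

x̄ = F·x = [2, -3, -7]
P̄ = F·P·Fᵀ + Q = [24 -4 25; -4 6 0; 25 0 47]
S = H·P̄·Hᵀ + R = [21 72; 72 478]
K = P̄·Hᵀ·S⁻¹ = [1937/2427 -489/1618; -170/2427 39/809; -182/2427 -459/1618]
x' − x̄ = [-6167/4854, -203/2427, 14213/4854] = K·y
y = (KᵀK)⁻¹·Kᵀ·(x' − x̄) = [-5, -9]
z = y + H·x̄ = [-5, -9] + [6, 12] = [1, 3]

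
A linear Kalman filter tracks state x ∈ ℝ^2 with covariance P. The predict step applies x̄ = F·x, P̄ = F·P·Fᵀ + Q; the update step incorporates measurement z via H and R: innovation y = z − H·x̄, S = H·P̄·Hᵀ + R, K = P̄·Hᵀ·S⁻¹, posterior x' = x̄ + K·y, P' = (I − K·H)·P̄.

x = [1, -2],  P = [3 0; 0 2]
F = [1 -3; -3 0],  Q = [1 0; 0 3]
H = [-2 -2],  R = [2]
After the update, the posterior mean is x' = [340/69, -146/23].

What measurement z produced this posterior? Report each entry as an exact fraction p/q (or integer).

z = [3]

x̄ = F·x = [7, -3]
P̄ = F·P·Fᵀ + Q = [22 -9; -9 30]
S = H·P̄·Hᵀ + R = [138]
K = P̄·Hᵀ·S⁻¹ = [-13/69; -7/23]
x' − x̄ = [-143/69, -77/23] = K·y
y = (KᵀK)⁻¹·Kᵀ·(x' − x̄) = [11]
z = y + H·x̄ = [11] + [-8] = [3]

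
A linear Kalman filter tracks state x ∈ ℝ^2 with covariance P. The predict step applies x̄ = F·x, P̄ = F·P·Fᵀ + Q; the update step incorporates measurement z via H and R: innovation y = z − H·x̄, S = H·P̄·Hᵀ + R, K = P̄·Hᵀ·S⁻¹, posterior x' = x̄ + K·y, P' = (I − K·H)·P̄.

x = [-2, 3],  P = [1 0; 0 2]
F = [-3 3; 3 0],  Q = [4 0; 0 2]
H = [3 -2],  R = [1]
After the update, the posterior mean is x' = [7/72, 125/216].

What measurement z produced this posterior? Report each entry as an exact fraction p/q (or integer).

x̄ = F·x = [15, -6]
P̄ = F·P·Fᵀ + Q = [31 -9; -9 11]
S = H·P̄·Hᵀ + R = [432]
K = P̄·Hᵀ·S⁻¹ = [37/144; -49/432]
x' − x̄ = [-1073/72, 1421/216] = K·y
y = (KᵀK)⁻¹·Kᵀ·(x' − x̄) = [-58]
z = y + H·x̄ = [-58] + [57] = [-1]

z = [-1]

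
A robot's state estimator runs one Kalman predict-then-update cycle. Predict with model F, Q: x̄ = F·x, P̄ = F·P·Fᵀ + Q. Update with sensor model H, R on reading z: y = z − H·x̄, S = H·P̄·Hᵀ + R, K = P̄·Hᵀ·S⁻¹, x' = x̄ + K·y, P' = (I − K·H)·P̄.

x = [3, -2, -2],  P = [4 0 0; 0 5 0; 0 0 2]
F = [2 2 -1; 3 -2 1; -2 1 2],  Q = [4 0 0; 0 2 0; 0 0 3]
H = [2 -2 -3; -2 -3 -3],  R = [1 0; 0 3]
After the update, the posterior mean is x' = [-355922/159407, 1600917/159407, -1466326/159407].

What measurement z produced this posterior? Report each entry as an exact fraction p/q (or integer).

x̄ = F·x = [4, 11, -12]
P̄ = F·P·Fᵀ + Q = [42 2 -10; 2 60 -30; -10 -30 32]
S = H·P̄·Hᵀ + R = [441 26; 26 363]
K = P̄·Hᵀ·S⁻¹ = [41490/159407 -29320/159407; -6994/159407 -40778/159407; -20692/159407 7630/159407]
x' − x̄ = [-993550/159407, -152560/159407, 446558/159407] = K·y
y = (KᵀK)⁻¹·Kᵀ·(x' − x̄) = [-19, 7]
z = y + H·x̄ = [-19, 7] + [22, -5] = [3, 2]

z = [3, 2]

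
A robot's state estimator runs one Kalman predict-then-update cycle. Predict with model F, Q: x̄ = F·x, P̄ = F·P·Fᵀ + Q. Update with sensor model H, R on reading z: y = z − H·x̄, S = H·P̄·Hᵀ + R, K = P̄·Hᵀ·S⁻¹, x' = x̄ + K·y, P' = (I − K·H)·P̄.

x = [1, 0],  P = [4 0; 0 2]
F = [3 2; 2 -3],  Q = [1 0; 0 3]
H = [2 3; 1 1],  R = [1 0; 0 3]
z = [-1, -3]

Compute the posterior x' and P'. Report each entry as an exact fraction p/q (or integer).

x' = [-11298/3601, 6108/3601]
P' = [42723/3601 -28863/3601; -28863/3601 19884/3601]

x̄ = F·x = [3, 2]
P̄ = F·P·Fᵀ + Q = [45 12; 12 37]
y = z − H·x̄ = [-13, -8]
S = H·P̄·Hᵀ + R = [658 261; 261 109]
K = P̄·Hᵀ·S⁻¹ = [-1143/3601 4620/3601; 1926/3601 -2993/3601]
x' = x̄ + K·y = [-11298/3601, 6108/3601]
P' = (I − K·H)·P̄ = [42723/3601 -28863/3601; -28863/3601 19884/3601]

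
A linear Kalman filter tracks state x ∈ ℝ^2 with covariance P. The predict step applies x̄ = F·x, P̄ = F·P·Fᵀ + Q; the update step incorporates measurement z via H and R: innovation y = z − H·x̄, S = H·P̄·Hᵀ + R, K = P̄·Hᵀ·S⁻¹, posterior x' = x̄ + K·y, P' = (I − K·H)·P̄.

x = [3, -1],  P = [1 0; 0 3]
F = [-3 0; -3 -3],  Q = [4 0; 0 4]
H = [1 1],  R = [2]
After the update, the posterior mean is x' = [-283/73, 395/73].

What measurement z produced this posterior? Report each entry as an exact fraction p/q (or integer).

z = [2]

x̄ = F·x = [-9, -6]
P̄ = F·P·Fᵀ + Q = [13 9; 9 40]
S = H·P̄·Hᵀ + R = [73]
K = P̄·Hᵀ·S⁻¹ = [22/73; 49/73]
x' − x̄ = [374/73, 833/73] = K·y
y = (KᵀK)⁻¹·Kᵀ·(x' − x̄) = [17]
z = y + H·x̄ = [17] + [-15] = [2]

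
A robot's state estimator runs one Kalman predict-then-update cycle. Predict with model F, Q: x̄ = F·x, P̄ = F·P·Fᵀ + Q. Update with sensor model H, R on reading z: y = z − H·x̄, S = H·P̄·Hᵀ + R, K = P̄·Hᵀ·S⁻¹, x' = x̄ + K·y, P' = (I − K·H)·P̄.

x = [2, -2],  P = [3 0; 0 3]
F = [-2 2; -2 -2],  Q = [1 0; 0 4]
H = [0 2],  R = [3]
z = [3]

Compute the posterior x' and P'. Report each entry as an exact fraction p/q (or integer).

x' = [-8, 168/115]
P' = [25 0; 0 84/115]

x̄ = F·x = [-8, 0]
P̄ = F·P·Fᵀ + Q = [25 0; 0 28]
y = z − H·x̄ = [3]
S = H·P̄·Hᵀ + R = [115]
K = P̄·Hᵀ·S⁻¹ = [0; 56/115]
x' = x̄ + K·y = [-8, 168/115]
P' = (I − K·H)·P̄ = [25 0; 0 84/115]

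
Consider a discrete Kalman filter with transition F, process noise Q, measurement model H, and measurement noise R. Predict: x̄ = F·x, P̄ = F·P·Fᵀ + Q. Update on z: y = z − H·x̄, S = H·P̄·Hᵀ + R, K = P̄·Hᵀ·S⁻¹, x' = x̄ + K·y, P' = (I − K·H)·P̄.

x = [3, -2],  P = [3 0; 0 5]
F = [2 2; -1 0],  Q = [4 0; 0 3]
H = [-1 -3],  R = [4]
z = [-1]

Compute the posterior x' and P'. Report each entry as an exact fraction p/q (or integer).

x' = [130/29, -39/29]
P' = [882/29 -282/29; -282/29 102/29]

x̄ = F·x = [2, -3]
P̄ = F·P·Fᵀ + Q = [36 -6; -6 6]
y = z − H·x̄ = [-8]
S = H·P̄·Hᵀ + R = [58]
K = P̄·Hᵀ·S⁻¹ = [-9/29; -6/29]
x' = x̄ + K·y = [130/29, -39/29]
P' = (I − K·H)·P̄ = [882/29 -282/29; -282/29 102/29]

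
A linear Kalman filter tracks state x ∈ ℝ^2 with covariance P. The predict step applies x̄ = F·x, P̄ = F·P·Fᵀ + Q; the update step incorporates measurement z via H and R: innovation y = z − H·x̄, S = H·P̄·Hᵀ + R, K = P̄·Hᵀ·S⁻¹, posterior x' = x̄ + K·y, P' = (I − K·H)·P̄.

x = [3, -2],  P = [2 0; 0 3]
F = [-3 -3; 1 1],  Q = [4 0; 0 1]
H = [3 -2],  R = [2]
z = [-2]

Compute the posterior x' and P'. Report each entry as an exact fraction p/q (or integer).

x̄ = F·x = [-3, 1]
P̄ = F·P·Fᵀ + Q = [49 -15; -15 6]
y = z − H·x̄ = [9]
S = H·P̄·Hᵀ + R = [647]
K = P̄·Hᵀ·S⁻¹ = [177/647; -57/647]
x' = x̄ + K·y = [-348/647, 134/647]
P' = (I − K·H)·P̄ = [374/647 384/647; 384/647 633/647]

x' = [-348/647, 134/647]
P' = [374/647 384/647; 384/647 633/647]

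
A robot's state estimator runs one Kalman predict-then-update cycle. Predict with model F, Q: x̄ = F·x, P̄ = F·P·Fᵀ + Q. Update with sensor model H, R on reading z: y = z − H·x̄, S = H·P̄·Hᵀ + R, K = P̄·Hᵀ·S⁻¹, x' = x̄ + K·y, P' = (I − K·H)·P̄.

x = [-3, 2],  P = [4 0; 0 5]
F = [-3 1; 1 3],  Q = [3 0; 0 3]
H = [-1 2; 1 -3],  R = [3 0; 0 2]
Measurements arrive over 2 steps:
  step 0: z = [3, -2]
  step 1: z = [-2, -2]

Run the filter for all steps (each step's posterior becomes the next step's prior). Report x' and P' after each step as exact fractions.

step 0: x̄ = F·x = [11, 3]
step 0: P̄ = F·P·Fᵀ + Q = [44 3; 3 52]
step 0: y = z − H·x̄ = [8, -4]
step 0: S = H·P̄·Hᵀ + R = [243 -341; -341 496]
step 0: K = P̄·Hᵀ·S⁻¹ = [-223/137 -4453/4247; -67/137 -2738/4247]
step 0: x' = x̄ + K·y = [9225/4247, 7077/4247]
step 0: P' = (I − K·H)·P̄ = [80029/4247 29645/4247; 29645/4247 11707/4247]
step 1: x̄ = F·x = [-20598/4247, 30456/4247]
step 1: P̄ = F·P·Fᵀ + Q = [566839/4247 -442126/4247; -442126/4247 376003/4247]
step 1: y = z − H·x̄ = [-90004/4247, 103472/4247]
step 1: S = H·P̄·Hᵀ + R = [3852096/4247 -5033487/4247; -5033487/4247 6612116/4247]
step 1: K = P̄·Hᵀ·S⁻¹ = [-5125097/10557587 -878585/10557587; -589813/10557587 -2956036/10557587]
step 1: x' = x̄ + K·y = [36003086/10557587, 16190356/10557587]
step 1: P' = (I − K·H)·P̄ = [49640213/10557587 17132461/10557587; 17132461/10557587 7681511/10557587]

step 0: x' = [9225/4247, 7077/4247], P' = [80029/4247 29645/4247; 29645/4247 11707/4247]
step 1: x' = [36003086/10557587, 16190356/10557587], P' = [49640213/10557587 17132461/10557587; 17132461/10557587 7681511/10557587]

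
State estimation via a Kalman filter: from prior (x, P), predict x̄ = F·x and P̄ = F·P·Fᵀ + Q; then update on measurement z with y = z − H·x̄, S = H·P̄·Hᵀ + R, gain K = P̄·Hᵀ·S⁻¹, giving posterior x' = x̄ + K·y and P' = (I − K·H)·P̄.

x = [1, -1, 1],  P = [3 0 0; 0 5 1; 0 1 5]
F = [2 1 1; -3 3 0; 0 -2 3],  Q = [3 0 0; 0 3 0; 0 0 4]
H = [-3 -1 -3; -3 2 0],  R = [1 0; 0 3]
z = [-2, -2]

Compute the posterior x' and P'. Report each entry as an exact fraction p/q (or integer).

x̄ = F·x = [2, -6, 5]
P̄ = F·P·Fᵀ + Q = [27 0 6; 0 75 -21; 6 -21 57]
y = z − H·x̄ = [13, 16]
S = H·P̄·Hᵀ + R = [814 273; 273 546]
K = P̄·Hᵀ·S⁻¹ = [-117/1355 -12969/123305; -174/1355 41792/123305; -276/1355 -992/123305]
x' = x̄ + K·y = [-19861/24661, -55400/24661, 54829/24661]
P' = (I − K·H)·P̄ = [1224693/123305 1817586/123305 -1827006/123305; 1817586/123305 2789067/123305 -2741997/123305; -1827006/123305 -2741997/123305 2749377/123305]

x' = [-19861/24661, -55400/24661, 54829/24661]
P' = [1224693/123305 1817586/123305 -1827006/123305; 1817586/123305 2789067/123305 -2741997/123305; -1827006/123305 -2741997/123305 2749377/123305]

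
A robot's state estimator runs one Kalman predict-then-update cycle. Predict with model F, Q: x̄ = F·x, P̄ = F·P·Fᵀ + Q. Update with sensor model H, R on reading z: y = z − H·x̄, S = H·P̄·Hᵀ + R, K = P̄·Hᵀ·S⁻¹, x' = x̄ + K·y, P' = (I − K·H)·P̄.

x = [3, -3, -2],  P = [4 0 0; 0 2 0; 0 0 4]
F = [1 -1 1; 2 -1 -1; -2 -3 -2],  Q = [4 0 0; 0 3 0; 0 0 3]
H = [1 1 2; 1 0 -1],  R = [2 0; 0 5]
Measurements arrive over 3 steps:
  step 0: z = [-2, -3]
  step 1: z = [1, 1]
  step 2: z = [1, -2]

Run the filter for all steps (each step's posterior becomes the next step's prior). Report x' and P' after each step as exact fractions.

step 0: x' = [-3178/1391, 5523/2782, -3305/5564], P' = [3850/1391 -4476/1391 595/1391; -4476/1391 39159/2782 -28589/5564; 595/1391 -28589/5564 28935/11128]
step 1: x' = [83766841/150685029, -19504618/13698639, 135885482/150685029], P' = [317350612/150685029 -25656238/13698639 21862427/150685029; -25656238/13698639 134928686/13698639 -51992843/13698639; 21862427/150685029 -51992843/13698639 315851587/150685029]
step 2: x' = [-229648735915/1409678999024, -1047901810151/1409678999024, 344556473837/352419749756], P' = [2911886693451/1409678999024 -2363095041001/1409678999024 23979997359/352419749756; -2363095041001/1409678999024 12572822881907/1409678999024 -1212026618949/352419749756; 23979997359/352419749756 -1212026618949/352419749756 172738022826/88104937439]

step 0: x̄ = F·x = [4, 11, 7]
step 0: P̄ = F·P·Fᵀ + Q = [14 6 -10; 6 25 -2; -10 -2 53]
step 0: y = z − H·x̄ = [-31, 0]
step 0: S = H·P̄·Hᵀ + R = [217 -94; -94 92]
step 0: K = P̄·Hᵀ·S⁻¹ = [282/1391 651/1391; 809/2782 2137/5564; 1363/5564 -4835/11128]
step 0: x' = x̄ + K·y = [-3178/1391, 5523/2782, -3305/5564]
step 0: P' = (I − K·H)·P̄ = [3850/1391 -4476/1391 595/1391; -4476/1391 39159/2782 -28589/5564; 595/1391 -28589/5564 28935/11128]
step 1: x̄ = F·x = [-27063/5564, -33165/5564, -276/1391]
step 1: P̄ = F·P·Fᵀ + Q = [456375/11128 301485/11128 53048/1391; 301485/11128 351991/11128 31550/1391; 53048/1391 31550/1391 75537/1391]
step 1: y = z − H·x̄ = [17000/1391, 31523/5564]
step 1: S = H·P̄·Hᵀ + R = [819739/1391 -69687/2782; -69687/2782 267543/11128]
step 1: K = P̄·Hᵀ·S⁻¹ = [1460312/5580927 59097637/150685029; 97903/507357 5267321/13698639; 1511932/5580927 -58797832/150685029]
step 1: x' = x̄ + K·y = [83766841/150685029, -19504618/13698639, 135885482/150685029]
step 1: P' = (I − K·H)·P̄ = [317350612/150685029 -25656238/13698639 21862427/150685029; -25656238/13698639 134928686/13698639 -51992843/13698639; 21862427/150685029 -51992843/13698639 315851587/150685029]
step 2: x̄ = F·x = [917977/318573, 12957842/7930791, 6192356/4566213]
step 2: P̄ = F·P·Fᵀ + Q = [9454889/318573 297272/16767 2785717/106191; 297272/16767 179952994/7930791 3254371/240327; 2785717/106191 3254371/240327 63313379/1522071]
step 2: y = z − H·x̄ = [-938412586/150685029, -48293221/13698639]
step 2: S = H·P̄·Hᵀ + R = [62581596613/150685029 -316351025/13698639; -316351025/13698639 326158847/13698639]
step 2: K = P̄·Hᵀ·S⁻¹ = [370315815661/1409678999024 563193340803/1409678999024; 256757444657/1409678999024 497002286959/1409678999024; 96928780509/352419749756 -133394418789/352419749756]
step 2: x' = x̄ + K·y = [-229648735915/1409678999024, -1047901810151/1409678999024, 344556473837/352419749756]
step 2: P' = (I − K·H)·P̄ = [2911886693451/1409678999024 -2363095041001/1409678999024 23979997359/352419749756; -2363095041001/1409678999024 12572822881907/1409678999024 -1212026618949/352419749756; 23979997359/352419749756 -1212026618949/352419749756 172738022826/88104937439]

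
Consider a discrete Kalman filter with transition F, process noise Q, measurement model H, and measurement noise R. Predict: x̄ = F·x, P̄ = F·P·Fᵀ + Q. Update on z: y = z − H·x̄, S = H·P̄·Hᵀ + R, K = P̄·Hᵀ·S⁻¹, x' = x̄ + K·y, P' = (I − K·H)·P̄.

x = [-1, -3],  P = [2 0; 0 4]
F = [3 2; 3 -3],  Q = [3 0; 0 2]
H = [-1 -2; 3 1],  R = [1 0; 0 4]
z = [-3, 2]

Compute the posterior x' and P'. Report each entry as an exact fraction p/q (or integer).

x' = [170/10441, 79964/52205]
P' = [6952/10441 -4484/10441; -4484/10441 26692/52205]

x̄ = F·x = [-9, 6]
P̄ = F·P·Fᵀ + Q = [37 -6; -6 56]
y = z − H·x̄ = [0, 23]
S = H·P̄·Hᵀ + R = [238 -181; -181 357]
K = P̄·Hᵀ·S⁻¹ = [2016/10441 4093/10441; -30964/52205 -10142/52205]
x' = x̄ + K·y = [170/10441, 79964/52205]
P' = (I − K·H)·P̄ = [6952/10441 -4484/10441; -4484/10441 26692/52205]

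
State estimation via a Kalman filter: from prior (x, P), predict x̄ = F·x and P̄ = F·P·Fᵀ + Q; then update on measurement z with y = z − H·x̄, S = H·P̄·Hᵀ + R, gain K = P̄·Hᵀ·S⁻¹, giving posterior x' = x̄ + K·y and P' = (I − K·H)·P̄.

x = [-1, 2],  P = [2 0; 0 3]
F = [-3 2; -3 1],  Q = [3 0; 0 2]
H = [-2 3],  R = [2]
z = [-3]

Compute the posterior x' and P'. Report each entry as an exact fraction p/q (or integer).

x̄ = F·x = [7, 5]
P̄ = F·P·Fᵀ + Q = [33 24; 24 23]
y = z − H·x̄ = [-4]
S = H·P̄·Hᵀ + R = [53]
K = P̄·Hᵀ·S⁻¹ = [6/53; 21/53]
x' = x̄ + K·y = [347/53, 181/53]
P' = (I − K·H)·P̄ = [1713/53 1146/53; 1146/53 778/53]

x' = [347/53, 181/53]
P' = [1713/53 1146/53; 1146/53 778/53]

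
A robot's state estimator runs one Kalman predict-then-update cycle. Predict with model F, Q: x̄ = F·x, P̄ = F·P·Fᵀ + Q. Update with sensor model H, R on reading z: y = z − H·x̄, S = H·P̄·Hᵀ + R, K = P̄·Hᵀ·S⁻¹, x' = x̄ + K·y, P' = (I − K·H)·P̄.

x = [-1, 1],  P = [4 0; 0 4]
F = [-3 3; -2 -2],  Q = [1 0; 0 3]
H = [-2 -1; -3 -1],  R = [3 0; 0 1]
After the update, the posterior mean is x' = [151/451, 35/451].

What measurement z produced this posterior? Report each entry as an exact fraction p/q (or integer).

x̄ = F·x = [6, 0]
P̄ = F·P·Fᵀ + Q = [73 0; 0 35]
S = H·P̄·Hᵀ + R = [330 473; 473 693]
K = P̄·Hᵀ·S⁻¹ = [219/451 -292/451; -700/451 455/451]
x' − x̄ = [-2555/451, 35/451] = K·y
y = (KᵀK)⁻¹·Kᵀ·(x' − x̄) = [11, 17]
z = y + H·x̄ = [11, 17] + [-12, -18] = [-1, -1]

z = [-1, -1]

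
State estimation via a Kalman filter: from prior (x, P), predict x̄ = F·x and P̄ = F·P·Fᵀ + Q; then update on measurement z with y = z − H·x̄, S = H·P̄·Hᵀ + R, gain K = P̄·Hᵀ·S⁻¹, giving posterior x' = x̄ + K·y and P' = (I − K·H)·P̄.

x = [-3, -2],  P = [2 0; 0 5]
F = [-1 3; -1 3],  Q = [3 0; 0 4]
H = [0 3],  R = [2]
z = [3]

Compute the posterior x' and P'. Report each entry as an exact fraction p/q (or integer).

x' = [309/461, 453/461]
P' = [3169/461 94/461; 94/461 102/461]

x̄ = F·x = [-3, -3]
P̄ = F·P·Fᵀ + Q = [50 47; 47 51]
y = z − H·x̄ = [12]
S = H·P̄·Hᵀ + R = [461]
K = P̄·Hᵀ·S⁻¹ = [141/461; 153/461]
x' = x̄ + K·y = [309/461, 453/461]
P' = (I − K·H)·P̄ = [3169/461 94/461; 94/461 102/461]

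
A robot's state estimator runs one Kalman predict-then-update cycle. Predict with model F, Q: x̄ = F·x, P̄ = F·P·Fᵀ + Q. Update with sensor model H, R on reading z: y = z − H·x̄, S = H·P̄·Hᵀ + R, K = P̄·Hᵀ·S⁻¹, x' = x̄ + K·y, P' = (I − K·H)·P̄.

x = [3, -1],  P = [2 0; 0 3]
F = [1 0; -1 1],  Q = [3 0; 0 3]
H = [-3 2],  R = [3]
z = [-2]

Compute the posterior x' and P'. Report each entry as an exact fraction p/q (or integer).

x̄ = F·x = [3, -4]
P̄ = F·P·Fᵀ + Q = [5 -2; -2 8]
y = z − H·x̄ = [15]
S = H·P̄·Hᵀ + R = [104]
K = P̄·Hᵀ·S⁻¹ = [-19/104; 11/52]
x' = x̄ + K·y = [27/104, -43/52]
P' = (I − K·H)·P̄ = [159/104 105/52; 105/52 87/26]

x' = [27/104, -43/52]
P' = [159/104 105/52; 105/52 87/26]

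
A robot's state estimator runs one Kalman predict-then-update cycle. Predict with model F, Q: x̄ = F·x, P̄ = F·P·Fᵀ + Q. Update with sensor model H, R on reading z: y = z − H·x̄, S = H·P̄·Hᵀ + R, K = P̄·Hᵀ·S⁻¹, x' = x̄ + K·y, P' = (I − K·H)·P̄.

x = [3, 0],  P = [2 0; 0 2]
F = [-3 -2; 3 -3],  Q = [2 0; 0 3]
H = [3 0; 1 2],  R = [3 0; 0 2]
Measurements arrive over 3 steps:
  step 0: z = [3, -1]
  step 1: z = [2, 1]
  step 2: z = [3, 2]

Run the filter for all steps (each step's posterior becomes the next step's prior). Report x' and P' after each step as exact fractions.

step 0: x' = [5611/6501, -1797/2167], P' = [2140/6501 -354/2167; -354/2167 1245/2167]
step 1: x' = [279169/536626, 108878/268313], P' = [167395/536626 -40416/268313; -40416/268313 149070/268313]
step 2: x' = [403615470/504458737, 298843962/504458737], P' = [157135090/504458737 -75685584/504458737; -75685584/504458737 279687405/504458737]

step 0: x̄ = F·x = [-9, 9]
step 0: P̄ = F·P·Fᵀ + Q = [28 -6; -6 39]
step 0: y = z − H·x̄ = [30, -10]
step 0: S = H·P̄·Hᵀ + R = [255 48; 48 162]
step 0: K = P̄·Hᵀ·S⁻¹ = [2140/6501 8/6501; -354/2167 1068/2167]
step 0: x' = x̄ + K·y = [5611/6501, -1797/2167]
step 0: P' = (I − K·H)·P̄ = [2140/6501 -354/2167; -354/2167 1245/2167]
step 1: x̄ = F·x = [-2017/2167, 11002/2167]
step 1: P̄ = F·P·Fᵀ + Q = [11486/2167 -12/2167; -12/2167 30498/2167]
step 1: y = z − H·x̄ = [10385/2167, -1620/197]
step 1: S = H·P̄·Hᵀ + R = [109875/2167 3126/197; 3126/197 12524/197]
step 1: K = P̄·Hᵀ·S⁻¹ = [167395/536626 5731/1073252; -40416/268313 128862/268313]
step 1: x' = x̄ + K·y = [279169/536626, 108878/268313]
step 1: P' = (I − K·H)·P̄ = [167395/536626 -40416/268313; -40416/268313 149070/268313]
step 2: x̄ = F·x = [-1273019/536626, 184239/536626]
step 2: P̄ = F·P·Fᵀ + Q = [2802383/536626 39789/536626; 39789/536626 7254669/536626]
step 2: y = z − H·x̄ = [5428935/536626, 1977793/536626]
step 2: S = H·P̄·Hᵀ + R = [26831325/536626 8645883/536626; 8645883/536626 33053467/536626]
step 2: K = P̄·Hᵀ·S⁻¹ = [157135090/504458737 2881961/504458737; -75685584/504458737 241844613/504458737]
step 2: x' = x̄ + K·y = [403615470/504458737, 298843962/504458737]
step 2: P' = (I − K·H)·P̄ = [157135090/504458737 -75685584/504458737; -75685584/504458737 279687405/504458737]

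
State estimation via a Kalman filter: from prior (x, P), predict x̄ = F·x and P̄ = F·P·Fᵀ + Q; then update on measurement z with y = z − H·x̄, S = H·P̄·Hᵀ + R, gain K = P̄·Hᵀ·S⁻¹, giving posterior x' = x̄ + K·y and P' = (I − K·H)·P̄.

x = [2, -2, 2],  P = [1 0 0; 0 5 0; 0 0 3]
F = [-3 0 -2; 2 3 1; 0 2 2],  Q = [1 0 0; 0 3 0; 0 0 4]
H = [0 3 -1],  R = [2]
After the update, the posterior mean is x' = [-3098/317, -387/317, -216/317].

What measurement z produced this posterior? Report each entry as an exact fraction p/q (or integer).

x̄ = F·x = [-10, 0, 0]
P̄ = F·P·Fᵀ + Q = [22 -12 -12; -12 55 36; -12 36 36]
S = H·P̄·Hᵀ + R = [317]
K = P̄·Hᵀ·S⁻¹ = [-24/317; 129/317; 72/317]
x' − x̄ = [72/317, -387/317, -216/317] = K·y
y = (KᵀK)⁻¹·Kᵀ·(x' − x̄) = [-3]
z = y + H·x̄ = [-3] + [0] = [-3]

z = [-3]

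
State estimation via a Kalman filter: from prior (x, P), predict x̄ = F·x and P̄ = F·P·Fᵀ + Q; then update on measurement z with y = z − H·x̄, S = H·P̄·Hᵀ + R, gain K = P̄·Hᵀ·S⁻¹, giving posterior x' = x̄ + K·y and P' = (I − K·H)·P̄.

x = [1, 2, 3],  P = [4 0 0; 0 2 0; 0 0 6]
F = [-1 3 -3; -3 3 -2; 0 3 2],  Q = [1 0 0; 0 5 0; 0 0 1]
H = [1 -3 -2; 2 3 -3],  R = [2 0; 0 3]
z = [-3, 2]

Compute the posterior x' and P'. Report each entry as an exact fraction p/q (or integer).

x̄ = F·x = [-4, -3, 12]
P̄ = F·P·Fᵀ + Q = [77 66 -18; 66 83 -6; -18 -6 43]
y = z − H·x̄ = [16, 55]
S = H·P̄·Hᵀ + R = [602 -425; -425 2561]
K = P̄·Hᵀ·S⁻¹ = [-5015/151233 23143/151233; -89452/453699 55841/453699; -298021/1361097 -146716/1361097]
x' = x̄ + K·y = [587693/151233, 278926/453699, 3495448/1361097]
P' = (I − K·H)·P̄ = [607536/50411 -36748/50411 1081685/151233; -36748/50411 26722/151233 -196163/453699; 1081685/151233 -196163/453699 6048337/1361097]

x' = [587693/151233, 278926/453699, 3495448/1361097]
P' = [607536/50411 -36748/50411 1081685/151233; -36748/50411 26722/151233 -196163/453699; 1081685/151233 -196163/453699 6048337/1361097]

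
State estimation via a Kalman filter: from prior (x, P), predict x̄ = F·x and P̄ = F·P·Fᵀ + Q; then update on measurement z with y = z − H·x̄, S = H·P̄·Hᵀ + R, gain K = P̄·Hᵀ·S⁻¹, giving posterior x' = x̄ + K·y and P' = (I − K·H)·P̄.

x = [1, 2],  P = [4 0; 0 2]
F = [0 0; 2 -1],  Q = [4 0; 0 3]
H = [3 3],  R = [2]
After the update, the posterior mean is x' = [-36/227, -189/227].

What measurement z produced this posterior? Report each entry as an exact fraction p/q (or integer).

x̄ = F·x = [0, 0]
P̄ = F·P·Fᵀ + Q = [4 0; 0 21]
S = H·P̄·Hᵀ + R = [227]
K = P̄·Hᵀ·S⁻¹ = [12/227; 63/227]
x' − x̄ = [-36/227, -189/227] = K·y
y = (KᵀK)⁻¹·Kᵀ·(x' − x̄) = [-3]
z = y + H·x̄ = [-3] + [0] = [-3]

z = [-3]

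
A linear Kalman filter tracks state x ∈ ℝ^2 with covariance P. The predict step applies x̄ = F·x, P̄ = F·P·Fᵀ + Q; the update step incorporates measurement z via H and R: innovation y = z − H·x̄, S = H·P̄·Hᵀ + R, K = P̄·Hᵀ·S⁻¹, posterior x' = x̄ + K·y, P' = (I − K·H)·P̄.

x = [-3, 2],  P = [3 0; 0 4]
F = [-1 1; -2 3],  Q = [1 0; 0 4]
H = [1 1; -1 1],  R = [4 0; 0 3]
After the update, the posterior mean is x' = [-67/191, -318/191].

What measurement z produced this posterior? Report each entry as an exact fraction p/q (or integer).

z = [-3, -1]

x̄ = F·x = [5, 12]
P̄ = F·P·Fᵀ + Q = [8 18; 18 52]
S = H·P̄·Hᵀ + R = [100 44; 44 27]
K = P̄·Hᵀ·S⁻¹ = [131/382 -36/191; 197/382 80/191]
x' − x̄ = [-1022/191, -2610/191] = K·y
y = (KᵀK)⁻¹·Kᵀ·(x' − x̄) = [-20, -8]
z = y + H·x̄ = [-20, -8] + [17, 7] = [-3, -1]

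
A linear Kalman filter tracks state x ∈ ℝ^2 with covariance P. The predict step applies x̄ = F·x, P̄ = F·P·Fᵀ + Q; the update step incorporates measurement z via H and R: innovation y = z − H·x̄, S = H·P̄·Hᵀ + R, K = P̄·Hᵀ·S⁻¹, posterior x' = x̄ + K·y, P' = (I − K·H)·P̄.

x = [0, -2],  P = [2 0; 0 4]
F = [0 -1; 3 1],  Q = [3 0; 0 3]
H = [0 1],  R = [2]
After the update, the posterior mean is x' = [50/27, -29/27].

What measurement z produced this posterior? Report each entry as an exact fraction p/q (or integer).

z = [-1]

x̄ = F·x = [2, -2]
P̄ = F·P·Fᵀ + Q = [7 -4; -4 25]
S = H·P̄·Hᵀ + R = [27]
K = P̄·Hᵀ·S⁻¹ = [-4/27; 25/27]
x' − x̄ = [-4/27, 25/27] = K·y
y = (KᵀK)⁻¹·Kᵀ·(x' − x̄) = [1]
z = y + H·x̄ = [1] + [-2] = [-1]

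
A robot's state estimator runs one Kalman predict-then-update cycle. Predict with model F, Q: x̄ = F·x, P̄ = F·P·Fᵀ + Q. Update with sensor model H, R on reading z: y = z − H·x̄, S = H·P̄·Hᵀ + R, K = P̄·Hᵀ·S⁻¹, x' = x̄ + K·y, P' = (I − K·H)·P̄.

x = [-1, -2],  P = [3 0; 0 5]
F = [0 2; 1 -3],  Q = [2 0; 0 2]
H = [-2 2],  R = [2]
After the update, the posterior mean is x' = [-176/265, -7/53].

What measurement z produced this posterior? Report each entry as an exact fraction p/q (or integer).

z = [1]

x̄ = F·x = [-4, 5]
P̄ = F·P·Fᵀ + Q = [22 -30; -30 50]
S = H·P̄·Hᵀ + R = [530]
K = P̄·Hᵀ·S⁻¹ = [-52/265; 16/53]
x' − x̄ = [884/265, -272/53] = K·y
y = (KᵀK)⁻¹·Kᵀ·(x' − x̄) = [-17]
z = y + H·x̄ = [-17] + [18] = [1]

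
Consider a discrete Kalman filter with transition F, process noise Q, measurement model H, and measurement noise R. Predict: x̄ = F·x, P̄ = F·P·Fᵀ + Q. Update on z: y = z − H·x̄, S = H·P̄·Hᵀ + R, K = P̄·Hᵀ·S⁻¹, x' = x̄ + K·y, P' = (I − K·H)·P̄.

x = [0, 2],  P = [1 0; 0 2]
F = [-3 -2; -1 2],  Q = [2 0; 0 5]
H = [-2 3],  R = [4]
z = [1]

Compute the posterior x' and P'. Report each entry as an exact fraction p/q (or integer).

x̄ = F·x = [-4, 4]
P̄ = F·P·Fᵀ + Q = [19 -5; -5 14]
y = z − H·x̄ = [-19]
S = H·P̄·Hᵀ + R = [266]
K = P̄·Hᵀ·S⁻¹ = [-53/266; 26/133]
x' = x̄ + K·y = [-3/14, 2/7]
P' = (I − K·H)·P̄ = [2245/266 713/133; 713/133 510/133]

x' = [-3/14, 2/7]
P' = [2245/266 713/133; 713/133 510/133]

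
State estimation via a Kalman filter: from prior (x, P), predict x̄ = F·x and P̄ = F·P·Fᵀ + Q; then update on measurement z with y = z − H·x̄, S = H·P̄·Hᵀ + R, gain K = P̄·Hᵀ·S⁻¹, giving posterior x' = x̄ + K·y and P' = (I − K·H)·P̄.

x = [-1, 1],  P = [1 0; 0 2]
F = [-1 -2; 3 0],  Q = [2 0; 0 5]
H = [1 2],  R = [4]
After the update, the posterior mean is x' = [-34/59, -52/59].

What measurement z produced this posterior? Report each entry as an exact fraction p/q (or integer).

z = [-2]

x̄ = F·x = [-1, -3]
P̄ = F·P·Fᵀ + Q = [11 -3; -3 14]
S = H·P̄·Hᵀ + R = [59]
K = P̄·Hᵀ·S⁻¹ = [5/59; 25/59]
x' − x̄ = [25/59, 125/59] = K·y
y = (KᵀK)⁻¹·Kᵀ·(x' − x̄) = [5]
z = y + H·x̄ = [5] + [-7] = [-2]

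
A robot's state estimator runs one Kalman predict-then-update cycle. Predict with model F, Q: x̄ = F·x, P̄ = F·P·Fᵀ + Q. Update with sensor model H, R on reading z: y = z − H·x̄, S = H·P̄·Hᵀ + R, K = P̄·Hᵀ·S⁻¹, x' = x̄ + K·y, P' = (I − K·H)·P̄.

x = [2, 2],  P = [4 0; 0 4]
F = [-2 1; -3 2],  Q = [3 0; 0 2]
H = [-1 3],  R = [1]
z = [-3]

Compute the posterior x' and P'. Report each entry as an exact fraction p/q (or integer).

x̄ = F·x = [-2, -2]
P̄ = F·P·Fᵀ + Q = [23 32; 32 54]
y = z − H·x̄ = [1]
S = H·P̄·Hᵀ + R = [318]
K = P̄·Hᵀ·S⁻¹ = [73/318; 65/159]
x' = x̄ + K·y = [-563/318, -253/159]
P' = (I − K·H)·P̄ = [1985/318 343/159; 343/159 136/159]

x' = [-563/318, -253/159]
P' = [1985/318 343/159; 343/159 136/159]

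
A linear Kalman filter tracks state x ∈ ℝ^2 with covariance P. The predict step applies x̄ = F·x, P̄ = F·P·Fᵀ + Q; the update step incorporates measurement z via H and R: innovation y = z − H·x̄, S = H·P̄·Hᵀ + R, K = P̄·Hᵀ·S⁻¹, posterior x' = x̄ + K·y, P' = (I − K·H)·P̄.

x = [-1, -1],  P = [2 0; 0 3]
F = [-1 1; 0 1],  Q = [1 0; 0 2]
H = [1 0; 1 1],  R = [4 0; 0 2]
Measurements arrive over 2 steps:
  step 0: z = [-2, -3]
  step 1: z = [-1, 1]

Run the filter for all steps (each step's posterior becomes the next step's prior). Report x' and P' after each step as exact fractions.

step 0: x' = [-138/109, -185/109], P' = [132/109 -60/109; -60/109 166/109]
step 1: x' = [709/1461, -395/1461], P' = [1628/1461 -208/487; -208/487 1900/1461]

step 0: x̄ = F·x = [0, -1]
step 0: P̄ = F·P·Fᵀ + Q = [6 3; 3 5]
step 0: y = z − H·x̄ = [-2, -2]
step 0: S = H·P̄·Hᵀ + R = [10 9; 9 19]
step 0: K = P̄·Hᵀ·S⁻¹ = [33/109 36/109; -15/109 53/109]
step 0: x' = x̄ + K·y = [-138/109, -185/109]
step 0: P' = (I − K·H)·P̄ = [132/109 -60/109; -60/109 166/109]
step 1: x̄ = F·x = [-47/109, -185/109]
step 1: P̄ = F·P·Fᵀ + Q = [527/109 226/109; 226/109 384/109]
step 1: y = z − H·x̄ = [-62/109, 341/109]
step 1: S = H·P̄·Hᵀ + R = [963/109 753/109; 753/109 1581/109]
step 1: K = P̄·Hᵀ·S⁻¹ = [407/1461 502/1461; -52/487 638/1461]
step 1: x' = x̄ + K·y = [709/1461, -395/1461]
step 1: P' = (I − K·H)·P̄ = [1628/1461 -208/487; -208/487 1900/1461]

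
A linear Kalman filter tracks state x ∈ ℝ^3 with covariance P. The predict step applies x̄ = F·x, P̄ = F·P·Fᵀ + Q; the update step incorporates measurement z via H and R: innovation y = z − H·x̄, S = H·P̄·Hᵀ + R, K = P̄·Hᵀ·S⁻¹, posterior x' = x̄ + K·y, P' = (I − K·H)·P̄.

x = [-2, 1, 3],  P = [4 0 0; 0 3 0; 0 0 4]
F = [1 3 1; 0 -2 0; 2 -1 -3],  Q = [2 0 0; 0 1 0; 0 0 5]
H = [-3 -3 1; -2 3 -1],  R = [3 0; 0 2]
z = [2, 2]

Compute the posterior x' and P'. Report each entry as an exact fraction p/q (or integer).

x' = [-67206/90221, -128674/90221, -436496/90221]
P' = [17902/90221 -6033/90221 -17853/90221; -6033/90221 225983/90221 663261/90221; -17853/90221 663261/90221 2052645/90221]

x̄ = F·x = [4, -2, -14]
P̄ = F·P·Fᵀ + Q = [37 -18 -13; -18 13 6; -13 6 60]
y = z − H·x̄ = [22, 2]
S = H·P̄·Hᵀ + R = [231 122; 122 455]
K = P̄·Hᵀ·S⁻¹ = [-17820/90221 -18025/90221; 1137/90221 13377/90221; 38807/90221 -13578/90221]
x' = x̄ + K·y = [-67206/90221, -128674/90221, -436496/90221]
P' = (I − K·H)·P̄ = [17902/90221 -6033/90221 -17853/90221; -6033/90221 225983/90221 663261/90221; -17853/90221 663261/90221 2052645/90221]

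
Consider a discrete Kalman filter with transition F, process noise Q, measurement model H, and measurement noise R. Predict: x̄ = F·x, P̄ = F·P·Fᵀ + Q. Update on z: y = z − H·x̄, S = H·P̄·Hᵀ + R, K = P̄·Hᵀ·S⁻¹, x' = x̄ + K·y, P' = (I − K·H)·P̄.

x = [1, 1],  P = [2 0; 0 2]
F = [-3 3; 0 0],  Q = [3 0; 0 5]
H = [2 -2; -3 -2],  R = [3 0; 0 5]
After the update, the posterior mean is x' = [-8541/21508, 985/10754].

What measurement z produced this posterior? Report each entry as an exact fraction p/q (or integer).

z = [-1, 1]

x̄ = F·x = [0, 0]
P̄ = F·P·Fᵀ + Q = [39 0; 0 5]
S = H·P̄·Hᵀ + R = [179 -214; -214 376]
K = P̄·Hᵀ·S⁻¹ = [2145/10754 -4251/21508; -1475/5377 -1965/10754]
x' − x̄ = [-8541/21508, 985/10754] = K·y
y = (KᵀK)⁻¹·Kᵀ·(x' − x̄) = [-1, 1]
z = y + H·x̄ = [-1, 1] + [0, 0] = [-1, 1]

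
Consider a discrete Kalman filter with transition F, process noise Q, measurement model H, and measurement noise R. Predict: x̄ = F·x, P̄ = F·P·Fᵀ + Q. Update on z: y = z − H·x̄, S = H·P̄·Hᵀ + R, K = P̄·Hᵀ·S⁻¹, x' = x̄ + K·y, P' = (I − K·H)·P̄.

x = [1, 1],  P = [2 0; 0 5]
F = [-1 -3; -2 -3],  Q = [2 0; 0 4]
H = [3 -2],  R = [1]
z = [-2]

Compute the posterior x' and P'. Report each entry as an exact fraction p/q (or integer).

x' = [-4, -5]
P' = [1617/82 2401/82; 2401/82 3585/82]

x̄ = F·x = [-4, -5]
P̄ = F·P·Fᵀ + Q = [49 49; 49 57]
y = z − H·x̄ = [0]
S = H·P̄·Hᵀ + R = [82]
K = P̄·Hᵀ·S⁻¹ = [49/82; 33/82]
x' = x̄ + K·y = [-4, -5]
P' = (I − K·H)·P̄ = [1617/82 2401/82; 2401/82 3585/82]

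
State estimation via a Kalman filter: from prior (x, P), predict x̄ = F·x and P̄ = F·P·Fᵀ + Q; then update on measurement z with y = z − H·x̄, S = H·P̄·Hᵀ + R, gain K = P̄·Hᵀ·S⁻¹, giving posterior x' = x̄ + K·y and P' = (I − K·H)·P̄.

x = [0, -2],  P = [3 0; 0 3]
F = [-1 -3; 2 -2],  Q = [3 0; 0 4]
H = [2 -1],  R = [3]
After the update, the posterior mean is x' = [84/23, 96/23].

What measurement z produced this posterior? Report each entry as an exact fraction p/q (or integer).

z = [3]

x̄ = F·x = [6, 4]
P̄ = F·P·Fᵀ + Q = [33 12; 12 28]
S = H·P̄·Hᵀ + R = [115]
K = P̄·Hᵀ·S⁻¹ = [54/115; -4/115]
x' − x̄ = [-54/23, 4/23] = K·y
y = (KᵀK)⁻¹·Kᵀ·(x' − x̄) = [-5]
z = y + H·x̄ = [-5] + [8] = [3]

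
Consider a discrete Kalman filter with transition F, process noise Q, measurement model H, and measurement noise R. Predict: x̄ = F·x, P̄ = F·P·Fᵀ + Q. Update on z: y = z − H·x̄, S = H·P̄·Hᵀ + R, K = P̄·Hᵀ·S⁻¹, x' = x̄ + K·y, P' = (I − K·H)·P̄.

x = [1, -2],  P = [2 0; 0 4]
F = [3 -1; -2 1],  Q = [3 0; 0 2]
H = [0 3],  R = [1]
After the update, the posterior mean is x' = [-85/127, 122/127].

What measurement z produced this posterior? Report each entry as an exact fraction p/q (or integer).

x̄ = F·x = [5, -4]
P̄ = F·P·Fᵀ + Q = [25 -16; -16 14]
S = H·P̄·Hᵀ + R = [127]
K = P̄·Hᵀ·S⁻¹ = [-48/127; 42/127]
x' − x̄ = [-720/127, 630/127] = K·y
y = (KᵀK)⁻¹·Kᵀ·(x' − x̄) = [15]
z = y + H·x̄ = [15] + [-12] = [3]

z = [3]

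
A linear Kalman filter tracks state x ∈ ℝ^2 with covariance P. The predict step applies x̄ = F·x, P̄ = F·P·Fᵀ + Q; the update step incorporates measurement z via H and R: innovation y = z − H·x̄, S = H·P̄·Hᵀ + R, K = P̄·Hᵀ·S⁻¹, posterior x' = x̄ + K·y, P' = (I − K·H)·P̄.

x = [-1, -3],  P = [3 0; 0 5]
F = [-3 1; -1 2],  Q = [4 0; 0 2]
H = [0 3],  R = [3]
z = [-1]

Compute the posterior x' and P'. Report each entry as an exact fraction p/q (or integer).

x̄ = F·x = [0, -5]
P̄ = F·P·Fᵀ + Q = [36 19; 19 25]
y = z − H·x̄ = [14]
S = H·P̄·Hᵀ + R = [228]
K = P̄·Hᵀ·S⁻¹ = [1/4; 25/76]
x' = x̄ + K·y = [7/2, -15/38]
P' = (I − K·H)·P̄ = [87/4 1/4; 1/4 25/76]

x' = [7/2, -15/38]
P' = [87/4 1/4; 1/4 25/76]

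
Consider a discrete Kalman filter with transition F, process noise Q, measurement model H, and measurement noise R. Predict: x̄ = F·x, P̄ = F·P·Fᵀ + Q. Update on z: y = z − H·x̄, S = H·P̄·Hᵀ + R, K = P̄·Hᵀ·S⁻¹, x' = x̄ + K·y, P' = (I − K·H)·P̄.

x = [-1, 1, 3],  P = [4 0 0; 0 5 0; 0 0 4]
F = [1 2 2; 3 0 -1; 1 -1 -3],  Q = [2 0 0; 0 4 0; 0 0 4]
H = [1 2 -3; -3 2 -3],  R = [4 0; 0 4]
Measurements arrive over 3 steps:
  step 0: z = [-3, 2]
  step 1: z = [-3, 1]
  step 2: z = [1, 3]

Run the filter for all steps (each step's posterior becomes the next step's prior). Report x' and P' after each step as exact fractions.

step 0: x̄ = F·x = [7, -6, -11]
step 0: P̄ = F·P·Fᵀ + Q = [42 4 -30; 4 44 24; -30 24 49]
step 0: y = z − H·x̄ = [-31, 2]
step 0: S = H·P̄·Hᵀ + R = [571 7; 7 123]
step 0: K = P̄·Hᵀ·S⁻¹ = [2177/8773 -2121/8773; 304/8773 268/8773; -3951/17546 -1059/17546]
step 0: x' = x̄ + K·y = [-10318/8773, -61526/8773, -72643/17546]
step 0: P' = (I − K·H)·P̄ = [4298/8773 36/8773 -1446/8773; 36/8773 378860/8773 252180/8773; -1446/8773 252180/8773 170272/8773]
step 1: x̄ = F·x = [-206013/8773, 10735/17546, 320345/17546]
step 1: P̄ = F·P·Fᵀ + Q = [4230172/8773 -839024/8773 -3791012/8773; -839024/8773 252722/8773 790242/8773; -3791012/8773 790242/8773 3472382/8773]
step 1: y = z − H·x̄ = [1298953/17546, -278967/17546]
step 1: S = H·P̄·Hᵀ + R = [46434662/8773 -9301070/8773; -9301070/8773 2716134/8773]
step 1: K = P̄·Hᵀ·S⁻¹ = [35481680/141103603 -34115476/141103603; -18279281/564414412 72847215/564414412; -152562729/564414412 4627687/564414412]
step 1: x' = x̄ + K·y = [-144319301/141103603, -2166129443/564414412, -1063231031/564414412]
step 1: P' = (I − K·H)·P̄ = [69597156/141103603 -22781624/141103603 -39297604/141103603; -22781624/141103603 1303034409/141103603 867188825/141103603; -39297604/141103603 867188825/141103603 615880925/141103603]
step 2: x̄ = F·x = [-1758999538/141103603, -668600581/564414412, 1194636333/141103603]
step 2: P̄ = F·P·Fᵀ + Q = [14716659386/141103603 -3090525796/141103603 -13152751832/141103603; -3090525796/141103603 2042455365/141103603 3384943980/141103603; -13152751832/141103603 3384943980/141103603 12964456124/141103603]
step 2: y = z − H·x̄ = [11636624861/282207206, -1870957031/282207206]
step 2: S = H·P̄·Hᵀ + R = [166066080422/141103603 -26473787150/141103603; -26473787150/141103603 17581724278/141103603]
step 2: K = P̄·Hᵀ·S⁻¹ = [492520520605/1965636050984 -473959976087/1965636050984; -67589069057/1965636050984 256172381459/1965636050984; -266583801059/982818025492 8603613401/982818025492]
step 2: x' = x̄ + K·y = [-1052668112297/1965636050984, -6813819142593/1965636050984, -2728535691493/982818025492]
step 2: P' = (I − K·H)·P̄ = [241620124173/491409012746 -80940362629/491409012746 -68796853615/245704506373; -80940362629/491409012746 4562962727743/491409012746 1518762360319/245704506373; -68796853615/245704506373 1518762360319/245704506373 1078437222694/245704506373]

step 0: x' = [-10318/8773, -61526/8773, -72643/17546], P' = [4298/8773 36/8773 -1446/8773; 36/8773 378860/8773 252180/8773; -1446/8773 252180/8773 170272/8773]
step 1: x' = [-144319301/141103603, -2166129443/564414412, -1063231031/564414412], P' = [69597156/141103603 -22781624/141103603 -39297604/141103603; -22781624/141103603 1303034409/141103603 867188825/141103603; -39297604/141103603 867188825/141103603 615880925/141103603]
step 2: x' = [-1052668112297/1965636050984, -6813819142593/1965636050984, -2728535691493/982818025492], P' = [241620124173/491409012746 -80940362629/491409012746 -68796853615/245704506373; -80940362629/491409012746 4562962727743/491409012746 1518762360319/245704506373; -68796853615/245704506373 1518762360319/245704506373 1078437222694/245704506373]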